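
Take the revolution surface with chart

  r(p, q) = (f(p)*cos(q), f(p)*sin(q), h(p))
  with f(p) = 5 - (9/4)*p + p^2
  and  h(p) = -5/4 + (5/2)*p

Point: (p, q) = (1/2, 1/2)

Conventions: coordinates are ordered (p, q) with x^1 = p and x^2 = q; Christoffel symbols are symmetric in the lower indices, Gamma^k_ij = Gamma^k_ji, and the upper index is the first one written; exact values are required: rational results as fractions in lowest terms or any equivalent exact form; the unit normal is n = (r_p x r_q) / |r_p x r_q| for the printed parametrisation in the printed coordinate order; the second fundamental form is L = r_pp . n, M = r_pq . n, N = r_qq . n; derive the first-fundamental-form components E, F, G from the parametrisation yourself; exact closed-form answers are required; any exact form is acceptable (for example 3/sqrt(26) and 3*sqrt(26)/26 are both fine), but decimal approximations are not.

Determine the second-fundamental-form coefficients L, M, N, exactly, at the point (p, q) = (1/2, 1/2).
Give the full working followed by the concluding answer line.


f = 33/8, f' = -5/4, f'' = 2, h' = 5/2, h'' = 0
E = 125/16, F = 0, G = 1089/64; answer radicand W^2 = 125/16
unnormalised second-form numerators: l = -5, m = 0, n = 165/16; L = l/sqrt(125/16), and similarly M = m/sqrt(W^2), N = n/sqrt(W^2)

Answer: L = -4*sqrt(5)/5, M = 0, N = 33*sqrt(5)/20


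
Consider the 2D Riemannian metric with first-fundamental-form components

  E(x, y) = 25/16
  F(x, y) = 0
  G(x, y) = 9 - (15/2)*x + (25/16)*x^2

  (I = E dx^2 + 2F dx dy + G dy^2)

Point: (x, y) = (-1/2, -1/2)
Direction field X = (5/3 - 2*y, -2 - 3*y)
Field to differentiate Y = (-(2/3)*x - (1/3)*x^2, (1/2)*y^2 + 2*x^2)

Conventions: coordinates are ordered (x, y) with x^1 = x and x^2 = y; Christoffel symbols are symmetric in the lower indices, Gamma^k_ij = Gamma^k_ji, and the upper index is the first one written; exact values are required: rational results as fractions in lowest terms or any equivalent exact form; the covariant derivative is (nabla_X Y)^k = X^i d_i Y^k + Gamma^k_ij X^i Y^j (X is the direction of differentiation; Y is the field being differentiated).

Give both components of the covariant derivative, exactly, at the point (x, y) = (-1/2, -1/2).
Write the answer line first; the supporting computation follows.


Answer: (nabla_X Y)^x = -517/288, (nabla_X Y)^y = -977/174

E = 25/16, F = 0, G = 841/64 at the point
E_x = 0, E_y = 0, F_x = 0, F_y = 0, G_x = -145/16, G_y = 0
EG - F^2 = 21025/1024;  g^inv = (1024/21025) * [[841/64, 0], [0, 25/16]]
first-kind symbols [ij,l] = (1/2)(d_i g_jl + d_j g_il - d_l g_ij): [xx,x] = E_x/2 = 0, [xx,y] = F_x - E_y/2 = 0, [xy,x] = E_y/2 = 0, [xy,y] = G_x/2 = -145/32, [yy,x] = F_y - G_x/2 = 145/32, [yy,y] = G_y/2 = 0
Gamma^x_ij = (G*[ij,x] - F*[ij,y])/(EG - F^2), Gamma^y_ij = (E*[ij,y] - F*[ij,x])/(EG - F^2)
Gamma_xxx = 0, Gamma_xxy = 0, Gamma_xyy = 29/10, Gamma_yxx = 0, Gamma_yxy = -10/29, Gamma_yyy = 0
X = (8/3, -1/2), Y = (1/4, 5/8) at the point


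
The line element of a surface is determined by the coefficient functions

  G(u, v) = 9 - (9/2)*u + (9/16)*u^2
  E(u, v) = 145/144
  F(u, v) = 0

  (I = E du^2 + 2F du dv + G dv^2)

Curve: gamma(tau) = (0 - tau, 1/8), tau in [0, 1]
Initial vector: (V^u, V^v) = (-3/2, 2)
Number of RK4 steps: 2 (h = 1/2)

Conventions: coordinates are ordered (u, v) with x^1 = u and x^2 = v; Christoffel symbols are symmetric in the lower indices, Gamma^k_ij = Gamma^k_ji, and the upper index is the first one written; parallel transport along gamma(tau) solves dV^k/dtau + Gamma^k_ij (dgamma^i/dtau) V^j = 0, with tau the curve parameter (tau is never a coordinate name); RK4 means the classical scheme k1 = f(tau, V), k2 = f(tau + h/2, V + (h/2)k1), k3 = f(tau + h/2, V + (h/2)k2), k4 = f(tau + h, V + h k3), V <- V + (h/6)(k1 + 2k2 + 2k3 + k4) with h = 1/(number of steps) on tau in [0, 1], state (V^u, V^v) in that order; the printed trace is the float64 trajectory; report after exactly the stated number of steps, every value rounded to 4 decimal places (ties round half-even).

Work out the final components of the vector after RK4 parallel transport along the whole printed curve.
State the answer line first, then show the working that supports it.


Answer: V^u = -1.5000, V^v = 1.6000

gamma'(tau) = (-1, 0); f(tau, V)^k = -Gamma^k_ij(gamma(tau)) gamma'^i(tau) V^j; h = 1/2; intermediate values shown to 6 dp
curve data and Christoffel symbols at the stage parameters:
  tau = 0.000000: gamma = (0.000000, 0.125000), gamma' = (-1.000000, 0.000000); Gamma_uuu = 0.000000, Gamma_uuv = 0.000000, Gamma_uvv = 2.234483, Gamma_vuu = 0.000000, Gamma_vuv = -0.250000, Gamma_vvv = 0.000000
  tau = 0.250000: gamma = (-0.250000, 0.125000), gamma' = (-1.000000, 0.000000); Gamma_uuu = 0.000000, Gamma_uuv = 0.000000, Gamma_uvv = 2.374138, Gamma_vuu = 0.000000, Gamma_vuv = -0.235294, Gamma_vvv = 0.000000
  tau = 0.500000: gamma = (-0.500000, 0.125000), gamma' = (-1.000000, 0.000000); Gamma_uuu = 0.000000, Gamma_uuv = 0.000000, Gamma_uvv = 2.513793, Gamma_vuu = 0.000000, Gamma_vuv = -0.222222, Gamma_vvv = 0.000000
  tau = 0.750000: gamma = (-0.750000, 0.125000), gamma' = (-1.000000, 0.000000); Gamma_uuu = 0.000000, Gamma_uuv = 0.000000, Gamma_uvv = 2.653448, Gamma_vuu = 0.000000, Gamma_vuv = -0.210526, Gamma_vvv = 0.000000
  tau = 1.000000: gamma = (-1.000000, 0.125000), gamma' = (-1.000000, 0.000000); Gamma_uuu = 0.000000, Gamma_uuv = 0.000000, Gamma_uvv = 2.793103, Gamma_vuu = 0.000000, Gamma_vuv = -0.200000, Gamma_vvv = 0.000000
step 0: V^u = -1.5000, V^v = 2.0000
step 1: k1 = (0.000000, -0.500000), k2 = (0.000000, -0.441176), k3 = (0.000000, -0.444637), k4 = (0.000000, -0.395040); V <- V + (h/6)(k1 + 2k2 + 2k3 + k4): V^u = -1.5000, V^v = 1.7778
step 2: k1 = (0.000000, -0.395062), k2 = (0.000000, -0.353476), k3 = (0.000000, -0.355665), k4 = (0.000000, -0.319989); V <- V + (h/6)(k1 + 2k2 + 2k3 + k4): V^u = -1.5000, V^v = 1.6000


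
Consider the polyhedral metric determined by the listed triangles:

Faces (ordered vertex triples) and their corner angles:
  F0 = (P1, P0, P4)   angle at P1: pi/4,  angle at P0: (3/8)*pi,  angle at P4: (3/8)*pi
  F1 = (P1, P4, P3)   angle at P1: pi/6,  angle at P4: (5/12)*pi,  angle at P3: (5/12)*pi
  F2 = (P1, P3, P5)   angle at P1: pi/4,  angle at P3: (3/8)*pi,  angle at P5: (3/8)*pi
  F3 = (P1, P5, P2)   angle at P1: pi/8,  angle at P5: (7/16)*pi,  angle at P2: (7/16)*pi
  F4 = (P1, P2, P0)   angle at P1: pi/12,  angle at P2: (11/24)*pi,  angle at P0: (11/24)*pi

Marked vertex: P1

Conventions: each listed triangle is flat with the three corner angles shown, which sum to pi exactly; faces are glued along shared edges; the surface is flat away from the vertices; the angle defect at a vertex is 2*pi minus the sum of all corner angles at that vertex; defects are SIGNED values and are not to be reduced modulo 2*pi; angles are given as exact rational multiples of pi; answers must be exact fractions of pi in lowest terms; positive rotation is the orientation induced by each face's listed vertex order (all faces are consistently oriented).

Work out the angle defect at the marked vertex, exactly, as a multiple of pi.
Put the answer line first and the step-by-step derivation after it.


Answer: defect(P1) = (9/8)*pi

Sum of corner angles at P1: (7/8)*pi
defect = 2*pi - (7/8)*pi


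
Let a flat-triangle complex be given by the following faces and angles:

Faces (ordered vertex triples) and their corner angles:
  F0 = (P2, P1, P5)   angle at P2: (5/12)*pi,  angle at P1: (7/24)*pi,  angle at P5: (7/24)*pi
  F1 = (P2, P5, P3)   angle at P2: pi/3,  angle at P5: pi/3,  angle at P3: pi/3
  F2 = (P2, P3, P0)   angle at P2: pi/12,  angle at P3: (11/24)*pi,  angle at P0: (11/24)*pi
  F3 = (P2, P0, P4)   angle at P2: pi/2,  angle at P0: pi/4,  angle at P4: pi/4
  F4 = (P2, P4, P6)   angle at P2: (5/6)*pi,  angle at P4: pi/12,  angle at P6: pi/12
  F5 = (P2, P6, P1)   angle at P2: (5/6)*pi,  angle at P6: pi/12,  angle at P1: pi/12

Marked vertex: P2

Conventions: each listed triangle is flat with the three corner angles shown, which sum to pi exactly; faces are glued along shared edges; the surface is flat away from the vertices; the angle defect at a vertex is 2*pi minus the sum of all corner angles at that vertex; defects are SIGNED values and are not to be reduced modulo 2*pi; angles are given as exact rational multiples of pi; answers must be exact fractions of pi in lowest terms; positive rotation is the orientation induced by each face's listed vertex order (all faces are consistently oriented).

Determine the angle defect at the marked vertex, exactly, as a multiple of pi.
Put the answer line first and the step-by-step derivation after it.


Answer: defect(P2) = -pi

Sum of corner angles at P2: 3*pi
defect = 2*pi - 3*pi


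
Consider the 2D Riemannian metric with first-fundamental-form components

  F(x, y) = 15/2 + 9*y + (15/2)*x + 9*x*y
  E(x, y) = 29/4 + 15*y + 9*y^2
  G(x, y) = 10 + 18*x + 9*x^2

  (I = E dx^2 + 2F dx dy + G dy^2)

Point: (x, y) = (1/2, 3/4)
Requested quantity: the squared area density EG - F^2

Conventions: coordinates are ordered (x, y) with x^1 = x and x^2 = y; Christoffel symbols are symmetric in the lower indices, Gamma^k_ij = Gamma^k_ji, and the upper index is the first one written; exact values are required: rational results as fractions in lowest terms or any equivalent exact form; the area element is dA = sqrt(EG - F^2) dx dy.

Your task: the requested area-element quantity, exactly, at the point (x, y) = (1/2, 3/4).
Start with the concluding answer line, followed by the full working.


Answer: EG - F^2 = 701/16

E = 377/16, F = 171/8, G = 85/4; EG - F^2 = 701/16


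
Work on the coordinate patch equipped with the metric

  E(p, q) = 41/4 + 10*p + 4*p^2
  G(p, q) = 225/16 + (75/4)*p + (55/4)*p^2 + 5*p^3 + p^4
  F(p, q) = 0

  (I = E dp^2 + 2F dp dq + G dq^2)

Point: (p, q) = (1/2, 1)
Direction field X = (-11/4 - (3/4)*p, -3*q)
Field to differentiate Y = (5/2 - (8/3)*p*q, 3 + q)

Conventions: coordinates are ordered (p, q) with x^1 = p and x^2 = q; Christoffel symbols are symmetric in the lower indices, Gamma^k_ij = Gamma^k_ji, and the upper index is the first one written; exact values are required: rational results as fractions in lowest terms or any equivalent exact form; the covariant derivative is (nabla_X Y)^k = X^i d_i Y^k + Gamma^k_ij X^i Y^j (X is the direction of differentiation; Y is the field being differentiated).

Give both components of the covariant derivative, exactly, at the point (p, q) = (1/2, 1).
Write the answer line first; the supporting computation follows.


Answer: (nabla_X Y)^p = 18979/780, (nabla_X Y)^q = -41/3

E = 65/4, F = 0, G = 441/16 at the point
E_p = 14, E_q = 0, F_p = 0, F_q = 0, G_p = 147/4, G_q = 0
EG - F^2 = 28665/64;  g^inv = (64/28665) * [[441/16, 0], [0, 65/4]]
first-kind symbols [ij,l] = (1/2)(d_i g_jl + d_j g_il - d_l g_ij): [pp,p] = E_p/2 = 7, [pp,q] = F_p - E_q/2 = 0, [pq,p] = E_q/2 = 0, [pq,q] = G_p/2 = 147/8, [qq,p] = F_q - G_p/2 = -147/8, [qq,q] = G_q/2 = 0
Gamma^p_ij = (G*[ij,p] - F*[ij,q])/(EG - F^2), Gamma^q_ij = (E*[ij,q] - F*[ij,p])/(EG - F^2)
Gamma_ppp = 28/65, Gamma_ppq = 0, Gamma_pqq = -147/130, Gamma_qpp = 0, Gamma_qpq = 2/3, Gamma_qqq = 0
X = (-25/8, -3), Y = (7/6, 4) at the point


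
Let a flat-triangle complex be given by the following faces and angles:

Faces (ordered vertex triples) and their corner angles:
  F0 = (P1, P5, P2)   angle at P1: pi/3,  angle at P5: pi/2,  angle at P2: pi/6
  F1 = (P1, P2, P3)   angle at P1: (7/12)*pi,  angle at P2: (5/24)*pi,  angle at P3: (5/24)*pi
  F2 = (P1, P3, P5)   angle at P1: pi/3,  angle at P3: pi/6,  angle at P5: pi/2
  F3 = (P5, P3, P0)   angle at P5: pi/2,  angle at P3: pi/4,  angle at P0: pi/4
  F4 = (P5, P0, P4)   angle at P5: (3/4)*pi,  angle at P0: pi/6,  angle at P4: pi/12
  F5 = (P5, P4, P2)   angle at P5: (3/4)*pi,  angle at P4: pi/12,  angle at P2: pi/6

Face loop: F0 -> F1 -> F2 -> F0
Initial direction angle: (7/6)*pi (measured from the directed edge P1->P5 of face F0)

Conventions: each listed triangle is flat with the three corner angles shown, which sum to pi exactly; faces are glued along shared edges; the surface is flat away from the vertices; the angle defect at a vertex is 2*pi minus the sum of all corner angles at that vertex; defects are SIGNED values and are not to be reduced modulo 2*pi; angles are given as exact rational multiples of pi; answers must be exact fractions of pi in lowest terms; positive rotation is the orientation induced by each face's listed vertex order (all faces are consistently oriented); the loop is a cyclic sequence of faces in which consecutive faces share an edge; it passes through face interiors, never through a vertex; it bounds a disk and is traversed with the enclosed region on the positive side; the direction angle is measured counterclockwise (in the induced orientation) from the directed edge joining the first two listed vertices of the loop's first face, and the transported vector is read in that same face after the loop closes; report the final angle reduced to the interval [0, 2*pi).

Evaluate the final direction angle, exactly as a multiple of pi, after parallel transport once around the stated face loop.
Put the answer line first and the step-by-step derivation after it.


Answer: final direction angle = (23/12)*pi

enclosed vertex P1: corner angles sum to (5/4)*pi, defect = 2*pi - (5/4)*pi = (3/4)*pi
transport around the loop rotates by the sum of enclosed defects; add to the initial angle mod 2*pi
final angle = (7/6)*pi + (3/4)*pi = (23/12)*pi (mod 2*pi)


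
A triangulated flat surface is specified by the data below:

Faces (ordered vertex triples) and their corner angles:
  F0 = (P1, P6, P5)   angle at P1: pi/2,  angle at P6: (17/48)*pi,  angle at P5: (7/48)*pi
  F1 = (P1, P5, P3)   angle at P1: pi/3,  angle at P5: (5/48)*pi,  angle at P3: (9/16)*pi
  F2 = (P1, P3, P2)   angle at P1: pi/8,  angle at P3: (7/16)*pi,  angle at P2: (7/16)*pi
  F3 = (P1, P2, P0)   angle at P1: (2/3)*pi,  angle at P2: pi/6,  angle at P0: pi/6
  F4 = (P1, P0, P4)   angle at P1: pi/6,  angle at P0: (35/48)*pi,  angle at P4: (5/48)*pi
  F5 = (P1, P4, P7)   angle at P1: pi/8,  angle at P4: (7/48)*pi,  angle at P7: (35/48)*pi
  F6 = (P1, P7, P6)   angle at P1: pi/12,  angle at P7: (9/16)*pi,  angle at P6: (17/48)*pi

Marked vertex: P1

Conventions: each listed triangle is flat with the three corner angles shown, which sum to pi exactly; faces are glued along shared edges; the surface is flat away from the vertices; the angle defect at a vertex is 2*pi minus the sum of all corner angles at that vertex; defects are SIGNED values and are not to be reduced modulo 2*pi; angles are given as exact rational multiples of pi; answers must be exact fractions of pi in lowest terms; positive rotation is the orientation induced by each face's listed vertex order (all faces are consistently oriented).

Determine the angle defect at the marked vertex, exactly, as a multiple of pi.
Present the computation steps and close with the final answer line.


Sum of corner angles at P1: 2*pi
defect = 2*pi - 2*pi

Answer: defect(P1) = 0


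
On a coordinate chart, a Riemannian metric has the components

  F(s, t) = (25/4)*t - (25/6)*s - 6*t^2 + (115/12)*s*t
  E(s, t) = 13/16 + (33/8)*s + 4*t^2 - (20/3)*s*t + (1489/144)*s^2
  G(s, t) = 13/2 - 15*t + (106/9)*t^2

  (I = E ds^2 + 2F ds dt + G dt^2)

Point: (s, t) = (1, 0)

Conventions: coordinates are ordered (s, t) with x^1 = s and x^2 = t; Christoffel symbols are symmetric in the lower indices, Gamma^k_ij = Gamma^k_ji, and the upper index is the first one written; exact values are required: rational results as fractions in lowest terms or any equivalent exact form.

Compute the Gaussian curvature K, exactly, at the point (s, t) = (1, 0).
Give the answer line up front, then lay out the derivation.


Answer: K = -25896/435125

E = 275/18, F = -25/6, G = 13/2, EG - F^2 = 1475/18 at the point
E_s = 893/36, E_t = -20/3, F_s = -25/6, F_t = 95/6, G_s = 0, G_t = -15
E_tt = 8, F_st = 115/12, G_ss = 0
K follows from Brioschi's formula, (det M1 - det M2)/(EG - F^2)^2.
M1 = [[-E_tt/2 + F_st - G_ss/2, E_s/2, F_s - E_t/2], [F_t - G_s/2, E, F], [G_t/2, F, G]] = [[67/12, 893/72, -5/6], [95/6, 275/18, -25/6], [-15/2, -25/6, 13/2]]; det M1 = -12740/27
M2 = [[0, E_t/2, G_s/2], [E_t/2, E, F], [G_s/2, F, G]] = [[0, -10/3, 0], [-10/3, 275/18, -25/6], [0, -25/6, 13/2]]; det M2 = -650/9
det M1 - det M2 = -10790/27; K = -10790/27 / (1475/18)^2 = -25896/435125


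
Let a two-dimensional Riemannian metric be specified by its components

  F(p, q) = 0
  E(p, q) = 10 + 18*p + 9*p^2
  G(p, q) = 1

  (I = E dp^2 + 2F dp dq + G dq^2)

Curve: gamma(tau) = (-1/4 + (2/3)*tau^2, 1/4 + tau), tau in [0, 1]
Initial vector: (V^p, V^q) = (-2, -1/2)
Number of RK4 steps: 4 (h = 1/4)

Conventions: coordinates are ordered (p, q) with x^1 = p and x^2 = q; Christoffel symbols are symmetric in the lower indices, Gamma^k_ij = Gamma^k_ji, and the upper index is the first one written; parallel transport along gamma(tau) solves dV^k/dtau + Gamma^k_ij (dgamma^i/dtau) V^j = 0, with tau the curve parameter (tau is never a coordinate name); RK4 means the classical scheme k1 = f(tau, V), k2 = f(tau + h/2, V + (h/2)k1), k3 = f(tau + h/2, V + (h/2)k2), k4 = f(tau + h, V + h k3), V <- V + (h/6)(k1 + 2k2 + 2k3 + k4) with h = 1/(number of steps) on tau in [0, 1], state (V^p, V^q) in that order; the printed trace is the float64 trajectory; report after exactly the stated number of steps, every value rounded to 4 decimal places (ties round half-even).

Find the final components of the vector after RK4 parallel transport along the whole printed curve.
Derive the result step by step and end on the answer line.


gamma'(tau) = ((4/3)*tau, 1); f(tau, V)^k = -Gamma^k_ij(gamma(tau)) gamma'^i(tau) V^j; h = 1/4; intermediate values shown to 6 dp
curve data and Christoffel symbols at the stage parameters:
  tau = 0.000000: gamma = (-0.250000, 0.250000), gamma' = (0.000000, 1.000000); Gamma_ppp = 1.113402, Gamma_ppq = 0.000000, Gamma_pqq = 0.000000, Gamma_qpp = 0.000000, Gamma_qpq = 0.000000, Gamma_qqq = 0.000000
  tau = 0.125000: gamma = (-0.239583, 0.375000), gamma' = (0.166667, 1.000000); Gamma_ppp = 1.103101, Gamma_ppq = 0.000000, Gamma_pqq = 0.000000, Gamma_qpp = 0.000000, Gamma_qpq = 0.000000, Gamma_qqq = 0.000000
  tau = 0.250000: gamma = (-0.208333, 0.500000), gamma' = (0.333333, 1.000000); Gamma_ppp = 1.072941, Gamma_ppq = 0.000000, Gamma_pqq = 0.000000, Gamma_qpp = 0.000000, Gamma_qpq = 0.000000, Gamma_qqq = 0.000000
  tau = 0.375000: gamma = (-0.156250, 0.625000), gamma' = (0.500000, 1.000000); Gamma_ppp = 1.025181, Gamma_ppq = 0.000000, Gamma_pqq = 0.000000, Gamma_qpp = 0.000000, Gamma_qpq = 0.000000, Gamma_qqq = 0.000000
  tau = 0.500000: gamma = (-0.083333, 0.750000), gamma' = (0.666667, 1.000000); Gamma_ppp = 0.963504, Gamma_ppq = 0.000000, Gamma_pqq = 0.000000, Gamma_qpp = 0.000000, Gamma_qpq = 0.000000, Gamma_qqq = 0.000000
  tau = 0.625000: gamma = (0.010417, 0.875000), gamma' = (0.833333, 1.000000); Gamma_ppp = 0.892552, Gamma_ppq = 0.000000, Gamma_pqq = 0.000000, Gamma_qpp = 0.000000, Gamma_qpq = 0.000000, Gamma_qqq = 0.000000
  tau = 0.750000: gamma = (0.125000, 1.000000), gamma' = (1.000000, 1.000000); Gamma_ppp = 0.817150, Gamma_ppq = 0.000000, Gamma_pqq = 0.000000, Gamma_qpp = 0.000000, Gamma_qpq = 0.000000, Gamma_qqq = 0.000000
  tau = 0.875000: gamma = (0.260417, 1.125000), gamma' = (1.166667, 1.000000); Gamma_ppp = 0.741526, Gamma_ppq = 0.000000, Gamma_pqq = 0.000000, Gamma_qpp = 0.000000, Gamma_qpq = 0.000000, Gamma_qqq = 0.000000
  tau = 1.000000: gamma = (0.416667, 1.250000), gamma' = (1.333333, 1.000000); Gamma_ppp = 0.668852, Gamma_ppq = 0.000000, Gamma_pqq = 0.000000, Gamma_qpp = 0.000000, Gamma_qpq = 0.000000, Gamma_qqq = 0.000000
step 0: V^p = -2.0000, V^q = -0.5000
step 1: k1 = (0.000000, 0.000000), k2 = (0.367700, 0.000000), k3 = (0.359250, 0.000000), k4 = (0.683173, 0.000000); V <- V + (h/6)(k1 + 2k2 + 2k3 + k4): V^p = -1.9110, V^q = -0.5000
step 2: k1 = (0.683448, 0.000000), k2 = (0.935747, 0.000000), k3 = (0.919581, 0.000000), k4 = (1.079805, 0.000000); V <- V + (h/6)(k1 + 2k2 + 2k3 + k4): V^p = -1.6829, V^q = -0.5000
step 3: k1 = (1.080971, 0.000000), k2 = (1.151210, 0.000000), k3 = (1.144680, 0.000000), k4 = (1.141318, 0.000000); V <- V + (h/6)(k1 + 2k2 + 2k3 + k4): V^p = -1.3990, V^q = -0.5000
step 4: k1 = (1.143157, 0.000000), k2 = (1.086636, 0.000000), k3 = (1.092748, 0.000000), k4 = (1.003965, 0.000000); V <- V + (h/6)(k1 + 2k2 + 2k3 + k4): V^p = -1.1279, V^q = -0.5000

Answer: V^p = -1.1279, V^q = -0.5000


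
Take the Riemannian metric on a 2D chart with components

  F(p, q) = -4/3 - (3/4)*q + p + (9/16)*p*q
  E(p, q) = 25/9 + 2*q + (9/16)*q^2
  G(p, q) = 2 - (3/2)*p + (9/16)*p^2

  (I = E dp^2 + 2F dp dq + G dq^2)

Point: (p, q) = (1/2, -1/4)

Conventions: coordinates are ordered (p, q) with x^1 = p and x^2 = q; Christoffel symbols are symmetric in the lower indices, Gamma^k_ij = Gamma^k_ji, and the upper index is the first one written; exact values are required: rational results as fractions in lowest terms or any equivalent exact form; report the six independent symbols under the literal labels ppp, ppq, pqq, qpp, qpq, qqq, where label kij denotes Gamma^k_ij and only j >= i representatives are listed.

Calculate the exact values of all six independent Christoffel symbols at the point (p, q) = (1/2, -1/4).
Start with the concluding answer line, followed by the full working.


Answer: Gamma_ppp = 0, Gamma_ppq = 1980/6229, Gamma_pqq = 0, Gamma_qpp = 0, Gamma_qpq = -1080/6229, Gamma_qqq = 0

E = 5329/2304, F = -275/384, G = 89/64 at the point
E_p = 0, E_q = 55/32, F_p = 55/64, F_q = -15/32, G_p = -15/16, G_q = 0
EG - F^2 = 6229/2304;  g^inv = (2304/6229) * [[89/64, 275/384], [275/384, 5329/2304]]
first-kind symbols [ij,l] = (1/2)(d_i g_jl + d_j g_il - d_l g_ij): [pp,p] = E_p/2 = 0, [pp,q] = F_p - E_q/2 = 0, [pq,p] = E_q/2 = 55/64, [pq,q] = G_p/2 = -15/32, [qq,p] = F_q - G_p/2 = 0, [qq,q] = G_q/2 = 0
Gamma^p_ij = (G*[ij,p] - F*[ij,q])/(EG - F^2), Gamma^q_ij = (E*[ij,q] - F*[ij,p])/(EG - F^2)


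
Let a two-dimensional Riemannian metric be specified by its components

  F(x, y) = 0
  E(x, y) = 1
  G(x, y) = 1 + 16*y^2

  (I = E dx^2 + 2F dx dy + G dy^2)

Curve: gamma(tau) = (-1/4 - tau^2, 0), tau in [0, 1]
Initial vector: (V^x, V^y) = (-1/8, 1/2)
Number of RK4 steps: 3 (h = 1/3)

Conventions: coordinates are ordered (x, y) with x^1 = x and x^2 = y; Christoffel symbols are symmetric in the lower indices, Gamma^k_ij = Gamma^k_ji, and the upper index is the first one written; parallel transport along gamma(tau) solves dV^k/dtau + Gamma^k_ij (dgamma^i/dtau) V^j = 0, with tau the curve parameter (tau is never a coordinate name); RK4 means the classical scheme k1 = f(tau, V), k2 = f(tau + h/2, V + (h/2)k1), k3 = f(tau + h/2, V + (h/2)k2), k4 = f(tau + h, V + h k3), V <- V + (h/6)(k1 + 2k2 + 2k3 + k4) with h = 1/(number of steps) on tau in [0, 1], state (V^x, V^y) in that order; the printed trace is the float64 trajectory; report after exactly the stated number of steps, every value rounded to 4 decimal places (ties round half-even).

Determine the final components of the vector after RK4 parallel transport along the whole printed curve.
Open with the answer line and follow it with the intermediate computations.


Answer: V^x = -0.1250, V^y = 0.5000

gamma'(tau) = (-2*tau, 0); f(tau, V)^k = -Gamma^k_ij(gamma(tau)) gamma'^i(tau) V^j; h = 1/3; intermediate values shown to 6 dp
curve data and Christoffel symbols at the stage parameters:
  tau = 0.000000: gamma = (-0.250000, 0.000000), gamma' = (0.000000, 0.000000); Gamma_xxx = 0.000000, Gamma_xxy = 0.000000, Gamma_xyy = 0.000000, Gamma_yxx = 0.000000, Gamma_yxy = 0.000000, Gamma_yyy = 0.000000
  tau = 0.166667: gamma = (-0.277778, 0.000000), gamma' = (-0.333333, 0.000000); Gamma_xxx = 0.000000, Gamma_xxy = 0.000000, Gamma_xyy = 0.000000, Gamma_yxx = 0.000000, Gamma_yxy = 0.000000, Gamma_yyy = 0.000000
  tau = 0.333333: gamma = (-0.361111, 0.000000), gamma' = (-0.666667, 0.000000); Gamma_xxx = 0.000000, Gamma_xxy = 0.000000, Gamma_xyy = 0.000000, Gamma_yxx = 0.000000, Gamma_yxy = 0.000000, Gamma_yyy = 0.000000
  tau = 0.500000: gamma = (-0.500000, 0.000000), gamma' = (-1.000000, 0.000000); Gamma_xxx = 0.000000, Gamma_xxy = 0.000000, Gamma_xyy = 0.000000, Gamma_yxx = 0.000000, Gamma_yxy = 0.000000, Gamma_yyy = 0.000000
  tau = 0.666667: gamma = (-0.694444, 0.000000), gamma' = (-1.333333, 0.000000); Gamma_xxx = 0.000000, Gamma_xxy = 0.000000, Gamma_xyy = 0.000000, Gamma_yxx = 0.000000, Gamma_yxy = 0.000000, Gamma_yyy = 0.000000
  tau = 0.833333: gamma = (-0.944444, 0.000000), gamma' = (-1.666667, 0.000000); Gamma_xxx = 0.000000, Gamma_xxy = 0.000000, Gamma_xyy = 0.000000, Gamma_yxx = 0.000000, Gamma_yxy = 0.000000, Gamma_yyy = 0.000000
  tau = 1.000000: gamma = (-1.250000, 0.000000), gamma' = (-2.000000, 0.000000); Gamma_xxx = 0.000000, Gamma_xxy = 0.000000, Gamma_xyy = 0.000000, Gamma_yxx = 0.000000, Gamma_yxy = 0.000000, Gamma_yyy = 0.000000
step 0: V^x = -0.1250, V^y = 0.5000
step 1: k1 = (0.000000, 0.000000), k2 = (0.000000, 0.000000), k3 = (0.000000, 0.000000), k4 = (0.000000, 0.000000); V <- V + (h/6)(k1 + 2k2 + 2k3 + k4): V^x = -0.1250, V^y = 0.5000
step 2: k1 = (0.000000, 0.000000), k2 = (0.000000, 0.000000), k3 = (0.000000, 0.000000), k4 = (0.000000, 0.000000); V <- V + (h/6)(k1 + 2k2 + 2k3 + k4): V^x = -0.1250, V^y = 0.5000
step 3: k1 = (0.000000, 0.000000), k2 = (0.000000, 0.000000), k3 = (0.000000, 0.000000), k4 = (0.000000, 0.000000); V <- V + (h/6)(k1 + 2k2 + 2k3 + k4): V^x = -0.1250, V^y = 0.5000


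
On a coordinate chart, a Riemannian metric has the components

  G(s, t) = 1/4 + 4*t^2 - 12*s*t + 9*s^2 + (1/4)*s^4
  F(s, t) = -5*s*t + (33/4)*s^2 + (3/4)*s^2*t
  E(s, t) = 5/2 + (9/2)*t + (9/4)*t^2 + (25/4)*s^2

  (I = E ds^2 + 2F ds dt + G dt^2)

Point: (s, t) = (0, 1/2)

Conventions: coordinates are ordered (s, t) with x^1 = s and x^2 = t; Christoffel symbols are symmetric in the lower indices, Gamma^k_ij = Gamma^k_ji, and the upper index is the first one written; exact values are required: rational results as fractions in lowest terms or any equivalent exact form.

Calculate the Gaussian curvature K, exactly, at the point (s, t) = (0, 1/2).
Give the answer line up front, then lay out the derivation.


Answer: K = 13568/36125

E = 85/16, F = 0, G = 5/4, EG - F^2 = 425/64 at the point
E_s = 0, E_t = 27/4, F_s = -5/2, F_t = 0, G_s = -6, G_t = 4
E_tt = 9/2, F_st = -5, G_ss = 18
Evaluate Brioschi's two determinant matrices M1, M2 and divide by (EG - F^2)^2.
M1 = [[-E_tt/2 + F_st - G_ss/2, E_s/2, F_s - E_t/2], [F_t - G_s/2, E, F], [G_t/2, F, G]] = [[-65/4, 0, -47/8], [3, 85/16, 0], [2, 0, 5/4]]; det M1 = -11645/256
M2 = [[0, E_t/2, G_s/2], [E_t/2, E, F], [G_s/2, F, G]] = [[0, 27/8, -3], [27/8, 85/16, 0], [-3, 0, 5/4]]; det M2 = -15885/256
det M1 - det M2 = 265/16; K = 265/16 / (425/64)^2 = 13568/36125


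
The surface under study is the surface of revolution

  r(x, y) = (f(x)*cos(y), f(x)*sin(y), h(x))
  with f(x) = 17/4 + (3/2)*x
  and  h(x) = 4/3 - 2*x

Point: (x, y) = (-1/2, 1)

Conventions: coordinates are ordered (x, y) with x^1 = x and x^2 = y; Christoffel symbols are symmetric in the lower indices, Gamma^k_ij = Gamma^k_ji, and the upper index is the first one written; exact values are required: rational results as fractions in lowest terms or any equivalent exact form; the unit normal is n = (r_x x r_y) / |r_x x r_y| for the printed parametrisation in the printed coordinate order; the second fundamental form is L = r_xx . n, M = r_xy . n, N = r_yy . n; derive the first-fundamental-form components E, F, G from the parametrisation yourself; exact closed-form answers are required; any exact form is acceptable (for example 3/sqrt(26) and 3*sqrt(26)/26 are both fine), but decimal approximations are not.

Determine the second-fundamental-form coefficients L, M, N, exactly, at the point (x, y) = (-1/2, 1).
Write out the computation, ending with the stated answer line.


f = 7/2, f' = 3/2, f'' = 0, h' = -2, h'' = 0
E = 25/4, F = 0, G = 49/4; answer radicand W^2 = 25/4
unnormalised second-form numerators: l = 0, m = 0, n = -7; L = l/sqrt(25/4), and similarly M = m/sqrt(W^2), N = n/sqrt(W^2)

Answer: L = 0, M = 0, N = -14/5


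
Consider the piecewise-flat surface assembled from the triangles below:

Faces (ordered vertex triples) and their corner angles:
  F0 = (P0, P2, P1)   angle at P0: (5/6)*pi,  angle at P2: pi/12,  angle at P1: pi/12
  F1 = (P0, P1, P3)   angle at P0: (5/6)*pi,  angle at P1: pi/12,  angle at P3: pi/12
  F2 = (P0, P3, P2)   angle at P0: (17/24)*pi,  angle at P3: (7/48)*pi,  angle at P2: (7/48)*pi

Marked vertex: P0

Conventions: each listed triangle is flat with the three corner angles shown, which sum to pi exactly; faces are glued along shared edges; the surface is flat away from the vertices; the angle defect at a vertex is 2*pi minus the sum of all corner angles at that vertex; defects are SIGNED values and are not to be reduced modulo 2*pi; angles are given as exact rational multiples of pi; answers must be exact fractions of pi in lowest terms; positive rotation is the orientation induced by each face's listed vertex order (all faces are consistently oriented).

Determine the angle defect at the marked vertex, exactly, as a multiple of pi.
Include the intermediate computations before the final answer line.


Sum of corner angles at P0: (19/8)*pi
defect = 2*pi - (19/8)*pi

Answer: defect(P0) = (-3/8)*pi


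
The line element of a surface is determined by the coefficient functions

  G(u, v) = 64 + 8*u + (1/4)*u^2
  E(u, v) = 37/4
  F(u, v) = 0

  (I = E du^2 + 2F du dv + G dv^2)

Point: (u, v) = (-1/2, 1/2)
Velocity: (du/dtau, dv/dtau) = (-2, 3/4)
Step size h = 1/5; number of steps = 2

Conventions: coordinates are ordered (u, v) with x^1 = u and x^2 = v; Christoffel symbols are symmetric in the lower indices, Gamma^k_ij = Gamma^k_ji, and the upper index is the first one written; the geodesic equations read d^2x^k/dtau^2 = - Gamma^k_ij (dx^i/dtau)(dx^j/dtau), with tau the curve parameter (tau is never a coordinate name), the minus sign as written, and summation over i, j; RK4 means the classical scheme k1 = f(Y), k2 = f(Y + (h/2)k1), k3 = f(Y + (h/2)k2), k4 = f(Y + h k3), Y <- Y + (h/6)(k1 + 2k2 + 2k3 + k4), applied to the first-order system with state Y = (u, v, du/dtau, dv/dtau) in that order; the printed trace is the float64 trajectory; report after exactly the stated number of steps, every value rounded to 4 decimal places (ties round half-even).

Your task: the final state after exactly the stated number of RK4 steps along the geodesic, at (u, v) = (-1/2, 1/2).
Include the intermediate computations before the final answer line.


f(Y) = (du/dtau, dv/dtau, -Gamma^u_ij Y'^i Y'^j, -Gamma^v_ij Y'^i Y'^j) with the Gammas evaluated at the stage position; h = 0.200000; intermediate values shown to 6 dp
step 0: u = -0.5000, v = 0.5000, du/dtau = -2.0000, dv/dtau = 0.7500
step 1:
  k1: at (u, v) = (-0.500000, 0.500000), (du/dtau, dv/dtau) = (-2.000000, 0.750000); Gamma_uuu = 0.000000, Gamma_uuv = 0.000000, Gamma_uvv = -0.418919, Gamma_vuu = 0.000000, Gamma_vuv = 0.064516, Gamma_vvv = 0.000000; k1 = (-2.000000, 0.750000, 0.235642, 0.193548)
  k2: at (u, v) = (-0.700000, 0.575000), (du/dtau, dv/dtau) = (-1.976436, 0.769355); Gamma_uuu = 0.000000, Gamma_uuv = 0.000000, Gamma_uvv = -0.413514, Gamma_vuu = 0.000000, Gamma_vuv = 0.065359, Gamma_vvv = 0.000000; k2 = (-1.976436, 0.769355, 0.244761, 0.198769)
  k3: at (u, v) = (-0.697644, 0.576935), (du/dtau, dv/dtau) = (-1.975524, 0.769877); Gamma_uuu = 0.000000, Gamma_uuv = 0.000000, Gamma_uvv = -0.413577, Gamma_vuu = 0.000000, Gamma_vuv = 0.065349, Gamma_vvv = 0.000000; k3 = (-1.975524, 0.769877, 0.245132, 0.198781)
  k4: at (u, v) = (-0.895105, 0.653975), (du/dtau, dv/dtau) = (-1.950974, 0.789756); Gamma_uuu = 0.000000, Gamma_uuv = 0.000000, Gamma_uvv = -0.408240, Gamma_vuu = 0.000000, Gamma_vuv = 0.066204, Gamma_vvv = 0.000000; k4 = (-1.950974, 0.789756, 0.254626, 0.204012)
  Y <- Y + (h/6)(k1 + 2k2 + 2k3 + k4): u = -0.8952, v = 0.6539, du/dtau = -1.9510, dv/dtau = 0.7898
step 2:
  k1: at (u, v) = (-0.895163, 0.653941), (du/dtau, dv/dtau) = (-1.950998, 0.789755); Gamma_uuu = 0.000000, Gamma_uuv = 0.000000, Gamma_uvv = -0.408239, Gamma_vuu = 0.000000, Gamma_vuv = 0.066204, Gamma_vvv = 0.000000; k1 = (-1.950998, 0.789755, 0.254624, 0.204016)
  k2: at (u, v) = (-1.090263, 0.732916), (du/dtau, dv/dtau) = (-1.925536, 0.810157); Gamma_uuu = 0.000000, Gamma_uuv = 0.000000, Gamma_uvv = -0.402966, Gamma_vuu = 0.000000, Gamma_vuv = 0.067070, Gamma_vvv = 0.000000; k2 = (-1.925536, 0.810157, 0.264488, 0.209257)
  k3: at (u, v) = (-1.087717, 0.734956), (du/dtau, dv/dtau) = (-1.924549, 0.810681); Gamma_uuu = 0.000000, Gamma_uuv = 0.000000, Gamma_uvv = -0.403035, Gamma_vuu = 0.000000, Gamma_vuv = 0.067059, Gamma_vvv = 0.000000; k3 = (-1.924549, 0.810681, 0.264876, 0.209250)
  k4: at (u, v) = (-1.280073, 0.816077), (du/dtau, dv/dtau) = (-1.898023, 0.831605); Gamma_uuu = 0.000000, Gamma_uuv = 0.000000, Gamma_uvv = -0.397836, Gamma_vuu = 0.000000, Gamma_vuv = 0.067935, Gamma_vvv = 0.000000; k4 = (-1.898023, 0.831605, 0.275130, 0.214458)
  Y <- Y + (h/6)(k1 + 2k2 + 2k3 + k4): u = -1.2801, v = 0.8160, du/dtau = -1.8980, dv/dtau = 0.8316

Answer: u = -1.2801, v = 0.8160, du/dtau = -1.8980, dv/dtau = 0.8316


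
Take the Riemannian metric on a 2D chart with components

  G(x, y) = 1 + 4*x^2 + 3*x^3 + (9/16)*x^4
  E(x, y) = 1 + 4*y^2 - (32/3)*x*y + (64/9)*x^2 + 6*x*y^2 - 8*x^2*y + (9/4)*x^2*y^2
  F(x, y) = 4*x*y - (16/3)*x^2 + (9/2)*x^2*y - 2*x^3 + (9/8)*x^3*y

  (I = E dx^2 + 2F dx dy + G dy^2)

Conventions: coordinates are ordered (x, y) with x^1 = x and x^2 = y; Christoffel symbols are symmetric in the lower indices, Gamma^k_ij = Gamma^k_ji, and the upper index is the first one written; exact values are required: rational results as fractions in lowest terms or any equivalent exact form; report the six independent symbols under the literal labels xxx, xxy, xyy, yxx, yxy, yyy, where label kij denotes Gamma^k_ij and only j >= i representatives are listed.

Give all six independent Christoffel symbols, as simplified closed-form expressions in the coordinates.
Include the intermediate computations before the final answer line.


E = 1 + 4*y^2 - (32/3)*x*y + (64/9)*x^2 + 6*x*y^2 - 8*x^2*y + (9/4)*x^2*y^2; F = 4*x*y - (16/3)*x^2 + (9/2)*x^2*y - 2*x^3 + (9/8)*x^3*y; G = 1 + 4*x^2 + 3*x^3 + (9/16)*x^4
Gamma^k_ij = (1/2) g^{kl} (d_i g_jl + d_j g_il - d_l g_ij), with g^inv = (1/(EG-F^2)) [[G, -F], [-F, E]]
first partials: E_x = -(32/3)*y + (128/9)*x + 6*y^2 - 16*x*y + (9/2)*x*y^2, E_y = 8*y - (32/3)*x + 12*x*y - 8*x^2 + (9/2)*x^2*y, F_x = 4*y - (32/3)*x + 9*x*y - 6*x^2 + (27/8)*x^2*y, F_y = 4*x + (9/2)*x^2 + (9/8)*x^3, G_x = 8*x + 9*x^2 + (9/4)*x^3, G_y = 0
D = EG - F^2 = 1 + 4*y^2 - (32/3)*x*y + (100/9)*x^2 + 6*x*y^2 - 8*x^2*y + 3*x^3 + (9/4)*x^2*y^2 + (9/16)*x^4
expanded: Gamma^x_xx = (G E_x - 2F F_x + F E_y)/(2D), Gamma^x_xy = (G E_y - F G_x)/(2D), Gamma^x_yy = (2G F_y - G G_x - F G_y)/(2D), Gamma^y_xx = (2E F_x - E E_y - F E_x)/(2D), Gamma^y_xy = (E G_x - F E_y)/(2D), Gamma^y_yy = (E G_y - 2F F_y + F G_x)/(2D); substitute and cancel common factors

Answer: Gamma_xxx = (324*x*y^2 - 1152*x*y + 1024*x + 432*y^2 - 768*y)/(81*x^4 + 432*x^3 + 324*x^2*y^2 - 1152*x^2*y + 1600*x^2 + 864*x*y^2 - 1536*x*y + 576*y^2 + 144), Gamma_xxy = (324*x^2*y - 576*x^2 + 864*x*y - 768*x + 576*y)/(81*x^4 + 432*x^3 + 324*x^2*y^2 - 1152*x^2*y + 1600*x^2 + 864*x*y^2 - 1536*x*y + 576*y^2 + 144), Gamma_xyy = 0, Gamma_yxx = (162*x^2*y - 288*x^2 + 432*x*y - 768*x)/(81*x^4 + 432*x^3 + 324*x^2*y^2 - 1152*x^2*y + 1600*x^2 + 864*x*y^2 - 1536*x*y + 576*y^2 + 144), Gamma_yxy = (162*x^3 + 648*x^2 + 576*x)/(81*x^4 + 432*x^3 + 324*x^2*y^2 - 1152*x^2*y + 1600*x^2 + 864*x*y^2 - 1536*x*y + 576*y^2 + 144), Gamma_yyy = 0


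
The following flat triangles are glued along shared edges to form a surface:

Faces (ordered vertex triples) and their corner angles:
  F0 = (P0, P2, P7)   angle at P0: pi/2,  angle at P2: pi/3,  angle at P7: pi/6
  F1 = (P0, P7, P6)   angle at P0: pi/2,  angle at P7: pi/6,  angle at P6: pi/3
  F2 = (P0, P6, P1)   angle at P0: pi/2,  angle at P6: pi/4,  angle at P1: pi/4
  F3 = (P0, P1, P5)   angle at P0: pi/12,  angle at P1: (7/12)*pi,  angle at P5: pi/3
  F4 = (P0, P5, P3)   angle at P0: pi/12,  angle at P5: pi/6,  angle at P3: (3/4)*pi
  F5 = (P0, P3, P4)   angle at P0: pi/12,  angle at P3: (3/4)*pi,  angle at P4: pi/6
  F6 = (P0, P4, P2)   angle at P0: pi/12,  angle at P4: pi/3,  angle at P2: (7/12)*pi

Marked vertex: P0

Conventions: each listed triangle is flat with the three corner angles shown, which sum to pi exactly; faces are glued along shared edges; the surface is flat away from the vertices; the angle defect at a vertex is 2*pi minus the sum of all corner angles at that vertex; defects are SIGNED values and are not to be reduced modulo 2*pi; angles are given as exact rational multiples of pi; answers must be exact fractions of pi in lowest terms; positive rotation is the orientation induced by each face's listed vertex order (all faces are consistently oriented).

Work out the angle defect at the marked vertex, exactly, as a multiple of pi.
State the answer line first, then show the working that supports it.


Answer: defect(P0) = pi/6

Sum of corner angles at P0: (11/6)*pi
defect = 2*pi - (11/6)*pi


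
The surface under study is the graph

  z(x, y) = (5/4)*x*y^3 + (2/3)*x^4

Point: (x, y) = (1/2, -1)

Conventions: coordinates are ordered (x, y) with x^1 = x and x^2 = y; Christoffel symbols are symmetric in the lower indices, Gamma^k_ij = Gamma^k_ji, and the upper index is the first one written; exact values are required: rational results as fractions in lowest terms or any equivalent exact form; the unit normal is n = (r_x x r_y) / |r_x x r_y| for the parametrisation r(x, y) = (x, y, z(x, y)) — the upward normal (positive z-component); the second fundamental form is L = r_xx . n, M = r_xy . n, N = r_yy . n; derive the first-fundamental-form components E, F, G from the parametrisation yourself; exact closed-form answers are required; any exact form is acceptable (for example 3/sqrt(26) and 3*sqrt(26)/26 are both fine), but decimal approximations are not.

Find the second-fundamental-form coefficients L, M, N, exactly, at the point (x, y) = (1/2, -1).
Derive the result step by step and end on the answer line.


z_x = -11/12, z_y = 15/8, z_xx = 2, z_xy = 15/4, z_yy = -15/4
E = 265/144, F = -55/32, G = 289/64; answer radicand W^2 = 3085/576
unnormalised second-form numerators: l = 2, m = 15/4, n = -15/4; L = l/sqrt(3085/576), and similarly M = m/sqrt(W^2), N = n/sqrt(W^2)

Answer: L = 48*sqrt(3085)/3085, M = 18*sqrt(3085)/617, N = -18*sqrt(3085)/617


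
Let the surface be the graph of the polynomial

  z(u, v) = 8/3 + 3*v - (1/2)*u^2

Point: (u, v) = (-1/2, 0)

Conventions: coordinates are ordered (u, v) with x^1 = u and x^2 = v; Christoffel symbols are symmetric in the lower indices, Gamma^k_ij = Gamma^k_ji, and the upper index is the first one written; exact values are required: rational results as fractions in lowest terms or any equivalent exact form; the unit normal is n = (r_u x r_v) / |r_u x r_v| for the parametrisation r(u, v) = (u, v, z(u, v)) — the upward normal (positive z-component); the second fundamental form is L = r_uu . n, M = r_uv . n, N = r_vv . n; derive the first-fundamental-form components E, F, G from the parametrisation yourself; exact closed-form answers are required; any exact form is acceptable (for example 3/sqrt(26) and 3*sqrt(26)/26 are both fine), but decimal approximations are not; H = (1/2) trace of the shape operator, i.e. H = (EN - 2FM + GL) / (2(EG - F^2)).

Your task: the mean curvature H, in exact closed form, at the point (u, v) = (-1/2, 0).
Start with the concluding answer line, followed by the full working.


Answer: H = -40*sqrt(41)/1681

z_u = 1/2, z_v = 3, z_uu = -1, z_uv = 0, z_vv = 0
E = 5/4, F = 3/2, G = 10; answer radicand W^2 = 41/4
unnormalised second-form numerators: l = -1, m = 0, n = 0; L = l/sqrt(41/4), and similarly M = m/sqrt(W^2), N = n/sqrt(W^2)
H = (E*n - 2*F*m + G*l) / (2*(EG - F^2)*sqrt(W^2)); E*n - 2*F*m + G*l = -10, EG - F^2 = 41/4, so H = (-20/41)/sqrt(41/4)


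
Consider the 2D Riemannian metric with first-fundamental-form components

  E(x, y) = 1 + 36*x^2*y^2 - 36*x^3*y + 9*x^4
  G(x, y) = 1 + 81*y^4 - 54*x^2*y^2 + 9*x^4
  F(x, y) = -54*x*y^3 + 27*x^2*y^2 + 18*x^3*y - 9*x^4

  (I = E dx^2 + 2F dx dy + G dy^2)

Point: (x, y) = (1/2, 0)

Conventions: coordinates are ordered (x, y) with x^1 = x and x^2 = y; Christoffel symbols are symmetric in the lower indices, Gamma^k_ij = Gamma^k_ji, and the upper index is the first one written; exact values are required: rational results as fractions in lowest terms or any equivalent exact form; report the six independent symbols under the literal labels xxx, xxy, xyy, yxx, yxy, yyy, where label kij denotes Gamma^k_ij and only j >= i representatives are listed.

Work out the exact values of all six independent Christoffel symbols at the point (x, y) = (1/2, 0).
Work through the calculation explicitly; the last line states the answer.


E = 25/16, F = -9/16, G = 25/16 at the point
E_x = 9/2, E_y = -9/2, F_x = -9/2, F_y = 9/4, G_x = 9/2, G_y = 0
EG - F^2 = 17/8;  g^inv = (8/17) * [[25/16, 9/16], [9/16, 25/16]]
first-kind symbols [ij,l] = (1/2)(d_i g_jl + d_j g_il - d_l g_ij): [xx,x] = E_x/2 = 9/4, [xx,y] = F_x - E_y/2 = -9/4, [xy,x] = E_y/2 = -9/4, [xy,y] = G_x/2 = 9/4, [yy,x] = F_y - G_x/2 = 0, [yy,y] = G_y/2 = 0
Gamma^x_ij = (G*[ij,x] - F*[ij,y])/(EG - F^2), Gamma^y_ij = (E*[ij,y] - F*[ij,x])/(EG - F^2)

Answer: Gamma_xxx = 18/17, Gamma_xxy = -18/17, Gamma_xyy = 0, Gamma_yxx = -18/17, Gamma_yxy = 18/17, Gamma_yyy = 0
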